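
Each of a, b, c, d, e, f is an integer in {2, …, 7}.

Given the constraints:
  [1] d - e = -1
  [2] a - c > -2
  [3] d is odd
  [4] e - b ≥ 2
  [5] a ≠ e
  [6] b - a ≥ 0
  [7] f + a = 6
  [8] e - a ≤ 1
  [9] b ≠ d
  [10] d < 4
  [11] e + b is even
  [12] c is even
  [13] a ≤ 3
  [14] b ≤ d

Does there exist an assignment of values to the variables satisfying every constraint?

Constraints 4, 6, and 8 give b − a ≥ 0, a − e ≥ -1, e − b ≥ 2.
Adding all 3 inequalities: the left sides telescope to 0, and the right sides sum to 0 + (-1) + 2 = 1. So 0 ≥ 1, which is false.

Unsatisfiable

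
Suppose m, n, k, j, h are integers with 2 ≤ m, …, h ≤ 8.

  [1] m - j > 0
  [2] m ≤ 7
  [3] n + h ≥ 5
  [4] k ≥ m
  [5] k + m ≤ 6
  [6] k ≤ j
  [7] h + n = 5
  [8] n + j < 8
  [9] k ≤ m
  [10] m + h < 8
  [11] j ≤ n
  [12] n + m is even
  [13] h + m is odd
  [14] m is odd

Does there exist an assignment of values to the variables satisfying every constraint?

Unsatisfiable

Constraints 1, 4, and 6 give j < m, m ≤ k, k ≤ j. Chaining: j < m ≤ k ≤ j, which forces j < j — impossible.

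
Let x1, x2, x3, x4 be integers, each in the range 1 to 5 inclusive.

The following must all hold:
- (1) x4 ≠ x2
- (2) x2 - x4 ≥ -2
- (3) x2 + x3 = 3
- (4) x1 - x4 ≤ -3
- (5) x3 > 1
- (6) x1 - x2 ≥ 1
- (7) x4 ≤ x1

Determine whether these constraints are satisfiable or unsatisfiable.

Unsatisfiable

Constraints 2, 4, and 6 give x4 − x1 ≥ 3, x1 − x2 ≥ 1, x2 − x4 ≥ -2.
Adding all 3 inequalities: the left sides telescope to 0, and the right sides sum to 3 + 1 + (-2) = 2. So 0 ≥ 2, which is false.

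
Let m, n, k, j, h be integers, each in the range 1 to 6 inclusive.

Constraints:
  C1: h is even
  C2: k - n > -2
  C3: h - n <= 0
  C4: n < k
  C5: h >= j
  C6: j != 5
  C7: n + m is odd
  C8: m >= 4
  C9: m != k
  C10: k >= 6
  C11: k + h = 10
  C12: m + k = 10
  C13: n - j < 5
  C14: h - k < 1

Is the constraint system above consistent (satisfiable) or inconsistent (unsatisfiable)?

Satisfiable

One satisfying assignment is m = 4, n = 5, k = 6, j = 1, h = 4.
For the less obvious constraints — constraint 2: k - n = 1; constraint 3: h - n = -1 — and the others hold by inspection.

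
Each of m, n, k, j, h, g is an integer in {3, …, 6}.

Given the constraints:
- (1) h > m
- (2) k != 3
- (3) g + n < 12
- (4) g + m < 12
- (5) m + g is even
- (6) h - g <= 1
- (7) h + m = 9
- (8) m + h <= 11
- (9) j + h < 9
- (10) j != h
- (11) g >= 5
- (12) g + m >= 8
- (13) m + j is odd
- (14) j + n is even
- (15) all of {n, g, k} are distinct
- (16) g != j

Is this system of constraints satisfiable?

Satisfiable

Try m = 4, n = 5, k = 4, j = 3, h = 5, g = 6.
Check constraint 3: g + n = 11; constraint 4: g + m = 10. The remaining constraints are straightforward to verify.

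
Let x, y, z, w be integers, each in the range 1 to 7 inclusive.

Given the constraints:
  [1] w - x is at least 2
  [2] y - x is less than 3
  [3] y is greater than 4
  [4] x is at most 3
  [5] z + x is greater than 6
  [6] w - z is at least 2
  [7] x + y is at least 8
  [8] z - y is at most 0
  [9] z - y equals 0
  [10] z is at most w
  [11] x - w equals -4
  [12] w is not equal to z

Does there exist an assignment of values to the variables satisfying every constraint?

The assignment x = 3, y = 5, z = 5, w = 7 works:
  constraint 1 holds since w - x = 4.
  constraint 2 holds since y - x = 2.
The rest check out directly.

Satisfiable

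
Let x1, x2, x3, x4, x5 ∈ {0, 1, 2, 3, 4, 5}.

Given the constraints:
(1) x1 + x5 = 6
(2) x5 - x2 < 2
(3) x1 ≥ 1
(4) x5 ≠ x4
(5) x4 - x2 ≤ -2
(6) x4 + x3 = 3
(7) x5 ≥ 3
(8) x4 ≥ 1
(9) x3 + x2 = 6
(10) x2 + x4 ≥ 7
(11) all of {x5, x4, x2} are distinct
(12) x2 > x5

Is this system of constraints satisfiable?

One satisfying assignment is x1 = 2, x2 = 5, x3 = 1, x4 = 2, x5 = 4.
For the less obvious constraints — constraint 1: x1 + x5 = 6; constraint 2: x5 - x2 = -1 — and the others hold by inspection.

Satisfiable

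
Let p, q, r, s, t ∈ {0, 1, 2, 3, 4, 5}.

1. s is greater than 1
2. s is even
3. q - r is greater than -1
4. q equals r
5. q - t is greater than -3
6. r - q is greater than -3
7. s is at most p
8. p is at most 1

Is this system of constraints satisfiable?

From constraint 1: s ≥ 2. From constraints 7 and 8: s ≤ p and p ≤ 1, so s ≤ 1. But 1 < 2, so no value of s works.

Unsatisfiable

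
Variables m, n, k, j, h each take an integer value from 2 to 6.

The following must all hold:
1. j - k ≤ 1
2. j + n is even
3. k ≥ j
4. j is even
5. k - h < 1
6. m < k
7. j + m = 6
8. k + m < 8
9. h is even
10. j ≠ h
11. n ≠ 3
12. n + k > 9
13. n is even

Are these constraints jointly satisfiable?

The assignment m = 2, n = 6, k = 4, j = 4, h = 6 works:
  constraint 1 holds since j - k = 0.
  constraint 5 holds since k - h = -2.
  constraint 7 holds since j + m = 6.
The rest check out directly.

Satisfiable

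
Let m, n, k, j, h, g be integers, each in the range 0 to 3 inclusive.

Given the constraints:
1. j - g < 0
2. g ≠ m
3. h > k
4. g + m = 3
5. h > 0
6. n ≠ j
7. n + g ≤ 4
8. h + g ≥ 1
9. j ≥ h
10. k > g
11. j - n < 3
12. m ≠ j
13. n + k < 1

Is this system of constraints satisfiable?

Constraints 1, 3, 9, and 10 give k < h, h ≤ j, j < g, g < k. Chaining: k < h ≤ j < g < k, which forces k < k — impossible.

Unsatisfiable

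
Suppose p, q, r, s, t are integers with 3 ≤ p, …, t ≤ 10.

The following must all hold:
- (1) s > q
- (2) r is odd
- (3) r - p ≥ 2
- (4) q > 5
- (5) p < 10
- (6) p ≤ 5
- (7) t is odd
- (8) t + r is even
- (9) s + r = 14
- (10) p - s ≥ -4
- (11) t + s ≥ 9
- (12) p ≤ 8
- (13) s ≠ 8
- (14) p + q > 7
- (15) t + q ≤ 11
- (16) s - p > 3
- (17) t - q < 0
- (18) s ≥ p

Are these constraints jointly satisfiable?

Setting (p, q, r, s, t) = (3, 6, 7, 7, 3) satisfies everything: constraint 3: r - p = 4; constraint 9: s + r = 14, and the others follow.

Satisfiable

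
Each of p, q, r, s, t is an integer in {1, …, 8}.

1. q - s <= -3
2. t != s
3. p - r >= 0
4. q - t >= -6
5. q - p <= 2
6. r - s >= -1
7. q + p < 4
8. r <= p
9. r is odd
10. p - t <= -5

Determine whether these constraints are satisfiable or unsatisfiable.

Unsatisfiable

Constraints 1, 3, 4, 6, and 10 give r − s ≥ -1, s − q ≥ 3, q − t ≥ -6, t − p ≥ 5, p − r ≥ 0.
Adding all 5 inequalities: the left sides telescope to 0, and the right sides sum to (-1) + 3 + (-6) + 5 + 0 = 1. So 0 ≥ 1, which is false.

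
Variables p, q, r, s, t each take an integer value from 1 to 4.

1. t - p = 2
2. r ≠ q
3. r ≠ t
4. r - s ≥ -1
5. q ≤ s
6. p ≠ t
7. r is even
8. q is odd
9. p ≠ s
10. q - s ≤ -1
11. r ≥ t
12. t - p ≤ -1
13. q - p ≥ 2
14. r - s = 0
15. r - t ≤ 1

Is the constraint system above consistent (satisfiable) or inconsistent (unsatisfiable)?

Unsatisfiable

Constraints 4, 10, 12, 13, and 15 give q − p ≥ 2, p − t ≥ 1, t − r ≥ -1, r − s ≥ -1, s − q ≥ 1.
Adding all 5 inequalities: the left sides telescope to 0, and the right sides sum to 2 + 1 + (-1) + (-1) + 1 = 2. So 0 ≥ 2, which is false.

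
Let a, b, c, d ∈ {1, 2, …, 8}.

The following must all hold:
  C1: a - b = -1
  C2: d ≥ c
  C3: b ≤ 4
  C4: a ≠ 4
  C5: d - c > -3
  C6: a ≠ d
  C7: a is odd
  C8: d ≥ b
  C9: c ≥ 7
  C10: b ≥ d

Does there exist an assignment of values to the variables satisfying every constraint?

From constraints 2 and 9: d ≥ c and c ≥ 7, so d ≥ 7. From constraints 3 and 10: d ≤ b and b ≤ 4, so d ≤ 4. But 4 < 7, so no value of d works.

Unsatisfiable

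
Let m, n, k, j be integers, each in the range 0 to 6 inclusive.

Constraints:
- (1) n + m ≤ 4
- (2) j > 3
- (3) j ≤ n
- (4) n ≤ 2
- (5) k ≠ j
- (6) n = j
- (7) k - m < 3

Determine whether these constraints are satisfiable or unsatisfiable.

Unsatisfiable

From constraint 2: j ≥ 4. From constraints 3 and 4: j ≤ n and n ≤ 2, so j ≤ 2. But 2 < 4, so no value of j works.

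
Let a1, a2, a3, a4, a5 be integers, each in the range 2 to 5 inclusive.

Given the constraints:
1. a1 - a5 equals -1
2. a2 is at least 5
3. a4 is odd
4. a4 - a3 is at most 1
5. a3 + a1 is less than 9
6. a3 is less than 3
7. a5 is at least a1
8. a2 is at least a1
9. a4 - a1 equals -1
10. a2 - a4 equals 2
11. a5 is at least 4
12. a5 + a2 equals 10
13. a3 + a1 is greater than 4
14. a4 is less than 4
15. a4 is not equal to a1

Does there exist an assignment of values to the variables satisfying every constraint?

Try a1 = 4, a2 = 5, a3 = 2, a4 = 3, a5 = 5.
Check constraint 1: a1 - a5 = -1; constraint 4: a4 - a3 = 1; constraint 5: a3 + a1 = 6. The remaining constraints are straightforward to verify.

Satisfiable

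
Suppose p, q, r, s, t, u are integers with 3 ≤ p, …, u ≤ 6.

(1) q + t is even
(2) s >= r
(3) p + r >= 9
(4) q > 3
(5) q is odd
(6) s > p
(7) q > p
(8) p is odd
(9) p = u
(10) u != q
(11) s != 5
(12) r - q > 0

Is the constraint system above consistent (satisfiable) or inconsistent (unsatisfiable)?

Try p = 3, q = 5, r = 6, s = 6, t = 5, u = 3.
Check constraint 1: q + t = 10 is even; constraint 3: p + r = 9; constraint 12: r - q = 1. The remaining constraints are straightforward to verify.

Satisfiable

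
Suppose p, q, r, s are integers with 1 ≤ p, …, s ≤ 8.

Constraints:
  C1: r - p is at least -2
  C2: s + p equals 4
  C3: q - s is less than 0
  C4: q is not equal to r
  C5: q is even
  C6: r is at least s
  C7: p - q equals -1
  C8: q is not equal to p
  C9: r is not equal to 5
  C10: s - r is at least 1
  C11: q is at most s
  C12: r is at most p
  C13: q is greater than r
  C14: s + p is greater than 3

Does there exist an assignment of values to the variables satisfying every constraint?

Constraints 6, 11, and 13 give q ≤ s, s ≤ r, r < q. Chaining: q ≤ s ≤ r < q, which forces q < q — impossible.

Unsatisfiable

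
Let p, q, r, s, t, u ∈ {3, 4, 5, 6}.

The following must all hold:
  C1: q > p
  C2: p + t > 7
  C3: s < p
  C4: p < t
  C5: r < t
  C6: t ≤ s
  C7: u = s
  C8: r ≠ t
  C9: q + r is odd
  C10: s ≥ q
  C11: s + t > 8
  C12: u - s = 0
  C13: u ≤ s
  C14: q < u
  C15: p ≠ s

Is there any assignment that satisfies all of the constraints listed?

Unsatisfiable

Constraints 1, 3, 13, and 14 give s < p, p < q, q < u, u ≤ s. Chaining: s < p < q < u ≤ s, which forces s < s — impossible.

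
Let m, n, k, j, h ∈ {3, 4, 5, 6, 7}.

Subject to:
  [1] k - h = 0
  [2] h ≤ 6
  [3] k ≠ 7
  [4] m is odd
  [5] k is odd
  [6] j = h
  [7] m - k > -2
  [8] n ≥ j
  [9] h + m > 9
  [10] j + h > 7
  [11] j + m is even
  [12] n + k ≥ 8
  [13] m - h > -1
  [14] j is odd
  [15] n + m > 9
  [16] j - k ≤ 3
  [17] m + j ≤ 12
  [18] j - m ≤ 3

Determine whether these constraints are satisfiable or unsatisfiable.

The assignment m = 5, n = 5, k = 5, j = 5, h = 5 works:
  constraint 1 holds since k - h = 0.
  constraint 7 holds since m - k = 0.
  constraint 9 holds since h + m = 10.
The rest check out directly.

Satisfiable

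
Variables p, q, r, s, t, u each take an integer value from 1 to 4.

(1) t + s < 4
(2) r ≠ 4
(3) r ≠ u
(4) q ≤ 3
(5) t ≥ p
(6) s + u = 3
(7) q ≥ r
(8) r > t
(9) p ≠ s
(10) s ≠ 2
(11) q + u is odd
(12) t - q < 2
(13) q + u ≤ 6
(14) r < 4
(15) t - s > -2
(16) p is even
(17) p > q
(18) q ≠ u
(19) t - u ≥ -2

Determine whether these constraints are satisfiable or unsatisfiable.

Unsatisfiable

Constraints 5, 7, 8, and 17 give t < r, r ≤ q, q < p, p ≤ t. Chaining: t < r ≤ q < p ≤ t, which forces t < t — impossible.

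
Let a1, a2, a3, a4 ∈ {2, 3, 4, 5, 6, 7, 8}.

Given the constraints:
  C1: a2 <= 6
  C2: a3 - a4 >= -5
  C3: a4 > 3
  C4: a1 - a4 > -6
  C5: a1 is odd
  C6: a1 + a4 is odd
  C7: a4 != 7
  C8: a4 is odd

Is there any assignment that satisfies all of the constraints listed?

Constraint 5 makes a1 odd and constraint 8 makes a4 odd, so a1 + a4 must be even. Constraint 6 says a1 + a4 is odd — contradiction.

Unsatisfiable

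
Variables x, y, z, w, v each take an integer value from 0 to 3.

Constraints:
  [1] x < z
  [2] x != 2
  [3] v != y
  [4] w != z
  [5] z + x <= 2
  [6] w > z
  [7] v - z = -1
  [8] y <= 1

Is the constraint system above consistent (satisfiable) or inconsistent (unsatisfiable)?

Satisfiable

Try x = 0, y = 0, z = 2, w = 3, v = 1.
Check constraint 1: x = 0, z = 2; constraint 5: z + x = 2; constraint 7: v - z = -1. The remaining constraints are straightforward to verify.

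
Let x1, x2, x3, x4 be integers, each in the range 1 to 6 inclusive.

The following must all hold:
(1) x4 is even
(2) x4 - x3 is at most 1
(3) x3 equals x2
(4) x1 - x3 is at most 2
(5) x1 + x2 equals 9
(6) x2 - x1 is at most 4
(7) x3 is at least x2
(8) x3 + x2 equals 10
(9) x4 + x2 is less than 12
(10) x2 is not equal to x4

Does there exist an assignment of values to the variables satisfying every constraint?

Satisfiable

Setting (x1, x2, x3, x4) = (4, 5, 5, 4) satisfies everything: constraint 2: x4 - x3 = -1; constraint 4: x1 - x3 = -1; constraint 5: x1 + x2 = 9, and the others follow.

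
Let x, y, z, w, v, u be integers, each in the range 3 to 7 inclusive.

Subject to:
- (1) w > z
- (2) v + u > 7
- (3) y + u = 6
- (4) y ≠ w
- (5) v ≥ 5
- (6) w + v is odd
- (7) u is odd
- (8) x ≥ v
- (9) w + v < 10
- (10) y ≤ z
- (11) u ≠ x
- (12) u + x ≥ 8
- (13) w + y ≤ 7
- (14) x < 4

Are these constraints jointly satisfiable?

Unsatisfiable

From constraints 5 and 8: x ≥ v and v ≥ 5, so x ≥ 5. From constraint 14: x ≤ 3. But 3 < 5, so no value of x works.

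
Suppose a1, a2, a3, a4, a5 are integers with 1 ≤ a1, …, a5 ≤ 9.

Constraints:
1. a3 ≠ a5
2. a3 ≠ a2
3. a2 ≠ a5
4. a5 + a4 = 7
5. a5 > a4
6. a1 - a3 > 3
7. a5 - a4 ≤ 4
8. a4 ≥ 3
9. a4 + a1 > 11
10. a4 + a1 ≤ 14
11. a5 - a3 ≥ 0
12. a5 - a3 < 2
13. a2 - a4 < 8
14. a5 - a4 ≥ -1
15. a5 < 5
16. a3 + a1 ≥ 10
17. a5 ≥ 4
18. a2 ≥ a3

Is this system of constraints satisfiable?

Satisfiable

The assignment a1 = 9, a2 = 8, a3 = 3, a4 = 3, a5 = 4 works:
  constraint 4 holds since a5 + a4 = 7.
  constraint 6 holds since a1 - a3 = 6.
  constraint 7 holds since a5 - a4 = 1.
The rest check out directly.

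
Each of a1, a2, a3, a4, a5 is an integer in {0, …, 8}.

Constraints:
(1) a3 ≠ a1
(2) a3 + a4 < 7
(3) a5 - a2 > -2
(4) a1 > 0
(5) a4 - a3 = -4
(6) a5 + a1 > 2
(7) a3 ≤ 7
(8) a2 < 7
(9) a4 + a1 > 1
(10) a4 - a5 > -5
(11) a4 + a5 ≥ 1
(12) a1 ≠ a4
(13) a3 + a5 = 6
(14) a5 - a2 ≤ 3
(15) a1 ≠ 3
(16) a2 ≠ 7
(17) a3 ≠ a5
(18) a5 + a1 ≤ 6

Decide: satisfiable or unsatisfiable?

Satisfiable

One satisfying assignment is a1 = 2, a2 = 1, a3 = 4, a4 = 0, a5 = 2.
For the less obvious constraints — constraint 2: a3 + a4 = 4; constraint 3: a5 - a2 = 1; constraint 5: a4 - a3 = -4 — and the others hold by inspection.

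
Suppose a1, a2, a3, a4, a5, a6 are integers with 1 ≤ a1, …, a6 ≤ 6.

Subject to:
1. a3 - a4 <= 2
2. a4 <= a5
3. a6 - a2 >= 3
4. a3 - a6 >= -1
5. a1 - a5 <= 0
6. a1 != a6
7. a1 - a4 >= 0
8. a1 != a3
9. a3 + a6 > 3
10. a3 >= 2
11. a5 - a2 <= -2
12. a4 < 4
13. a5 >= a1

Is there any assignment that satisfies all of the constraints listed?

Constraints 1, 3, 4, 5, 7, and 11 give a6 − a2 ≥ 3, a2 − a5 ≥ 2, a5 − a1 ≥ 0, a1 − a4 ≥ 0, a4 − a3 ≥ -2, a3 − a6 ≥ -1.
Adding all 6 inequalities: the left sides telescope to 0, and the right sides sum to 3 + 2 + 0 + 0 + (-2) + (-1) = 2. So 0 ≥ 2, which is false.

Unsatisfiable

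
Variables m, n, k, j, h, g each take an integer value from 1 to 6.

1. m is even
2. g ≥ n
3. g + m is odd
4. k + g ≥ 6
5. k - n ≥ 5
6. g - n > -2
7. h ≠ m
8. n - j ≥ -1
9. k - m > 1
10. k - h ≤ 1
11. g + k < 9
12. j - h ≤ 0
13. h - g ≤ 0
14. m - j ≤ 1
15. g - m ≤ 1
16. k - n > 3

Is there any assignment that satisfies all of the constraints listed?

Constraints 5, 8, 10, 13, 14, and 15 give n − j ≥ -1, j − m ≥ -1, m − g ≥ -1, g − h ≥ 0, h − k ≥ -1, k − n ≥ 5.
Adding all 6 inequalities: the left sides telescope to 0, and the right sides sum to (-1) + (-1) + (-1) + 0 + (-1) + 5 = 1. So 0 ≥ 1, which is false.

Unsatisfiable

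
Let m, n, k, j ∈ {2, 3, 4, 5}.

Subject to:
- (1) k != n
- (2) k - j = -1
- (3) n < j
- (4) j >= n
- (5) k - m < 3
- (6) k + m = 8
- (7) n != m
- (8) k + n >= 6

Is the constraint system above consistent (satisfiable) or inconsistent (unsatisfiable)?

The assignment m = 4, n = 2, k = 4, j = 5 works:
  constraint 2 holds since k - j = -1.
  constraint 5 holds since k - m = 0.
  constraint 6 holds since k + m = 8.
The rest check out directly.

Satisfiable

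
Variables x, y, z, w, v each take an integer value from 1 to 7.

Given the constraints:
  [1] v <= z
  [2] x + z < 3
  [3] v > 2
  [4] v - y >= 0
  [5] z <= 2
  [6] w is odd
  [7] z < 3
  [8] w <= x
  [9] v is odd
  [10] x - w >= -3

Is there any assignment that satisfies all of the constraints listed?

From constraint 3: v ≥ 3. From constraints 1 and 5: v ≤ z and z ≤ 2, so v ≤ 2. But 2 < 3, so no value of v works.

Unsatisfiable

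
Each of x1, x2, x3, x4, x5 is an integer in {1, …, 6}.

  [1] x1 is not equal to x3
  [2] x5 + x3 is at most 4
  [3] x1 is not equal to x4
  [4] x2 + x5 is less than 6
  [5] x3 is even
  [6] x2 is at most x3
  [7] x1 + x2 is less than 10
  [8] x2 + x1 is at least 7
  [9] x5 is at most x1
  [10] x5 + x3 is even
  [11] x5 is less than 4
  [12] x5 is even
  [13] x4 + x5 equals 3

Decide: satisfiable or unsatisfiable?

Satisfiable

Take x1 = 5, x2 = 2, x3 = 2, x4 = 1, x5 = 2. Then constraint 2: x5 + x3 = 4; constraint 4: x2 + x5 = 4, and every other listed constraint is also met.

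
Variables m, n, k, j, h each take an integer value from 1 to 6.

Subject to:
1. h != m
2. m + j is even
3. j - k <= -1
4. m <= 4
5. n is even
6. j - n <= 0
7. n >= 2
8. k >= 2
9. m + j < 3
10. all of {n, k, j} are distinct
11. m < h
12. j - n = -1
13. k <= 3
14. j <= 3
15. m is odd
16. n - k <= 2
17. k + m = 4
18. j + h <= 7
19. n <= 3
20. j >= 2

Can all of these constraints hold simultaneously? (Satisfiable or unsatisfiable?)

Unsatisfiable

Constraints 7, 8, 13, 14, 19, and 20 confine each of n, k, j to the 2 values {2, 3}.
Constraint 10 requires all 3 of them to be distinct, but only 2 values are available — impossible by the pigeonhole principle.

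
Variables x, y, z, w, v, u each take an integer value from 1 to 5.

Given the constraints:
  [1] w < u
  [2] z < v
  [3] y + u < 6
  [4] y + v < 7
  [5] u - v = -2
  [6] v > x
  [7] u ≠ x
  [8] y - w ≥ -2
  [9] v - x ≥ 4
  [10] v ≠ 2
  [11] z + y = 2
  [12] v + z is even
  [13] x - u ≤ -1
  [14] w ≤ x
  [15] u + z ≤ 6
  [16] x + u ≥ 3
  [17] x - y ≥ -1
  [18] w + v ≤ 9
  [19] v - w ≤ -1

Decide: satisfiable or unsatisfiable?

Unsatisfiable

Constraints 8, 9, 17, and 19 give x − y ≥ -1, y − w ≥ -2, w − v ≥ 1, v − x ≥ 4.
Adding all 4 inequalities: the left sides telescope to 0, and the right sides sum to (-1) + (-2) + 1 + 4 = 2. So 0 ≥ 2, which is false.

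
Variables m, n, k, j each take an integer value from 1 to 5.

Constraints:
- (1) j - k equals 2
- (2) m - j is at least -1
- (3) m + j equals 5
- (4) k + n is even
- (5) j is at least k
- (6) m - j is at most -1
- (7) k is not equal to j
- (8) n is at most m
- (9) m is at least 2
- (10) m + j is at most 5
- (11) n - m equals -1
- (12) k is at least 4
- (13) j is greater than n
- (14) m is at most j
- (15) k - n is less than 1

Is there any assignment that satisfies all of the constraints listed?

Unsatisfiable

From constraint 9: m ≥ 2. From constraints 5 and 12: j ≥ k ≥ 4. Hence m + j ≥ 6. But constraint 10 requires m + j ≤ 5, and 5 < 6. Contradiction.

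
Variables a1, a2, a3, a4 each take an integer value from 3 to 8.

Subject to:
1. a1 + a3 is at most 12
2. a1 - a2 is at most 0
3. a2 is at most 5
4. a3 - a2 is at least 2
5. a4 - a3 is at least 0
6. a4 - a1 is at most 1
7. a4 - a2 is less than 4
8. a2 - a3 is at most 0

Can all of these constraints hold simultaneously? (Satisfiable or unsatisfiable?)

Constraints 2, 4, 5, and 6 give a4 − a3 ≥ 0, a3 − a2 ≥ 2, a2 − a1 ≥ 0, a1 − a4 ≥ -1.
Adding all 4 inequalities: the left sides telescope to 0, and the right sides sum to 0 + 2 + 0 + (-1) = 1. So 0 ≥ 1, which is false.

Unsatisfiable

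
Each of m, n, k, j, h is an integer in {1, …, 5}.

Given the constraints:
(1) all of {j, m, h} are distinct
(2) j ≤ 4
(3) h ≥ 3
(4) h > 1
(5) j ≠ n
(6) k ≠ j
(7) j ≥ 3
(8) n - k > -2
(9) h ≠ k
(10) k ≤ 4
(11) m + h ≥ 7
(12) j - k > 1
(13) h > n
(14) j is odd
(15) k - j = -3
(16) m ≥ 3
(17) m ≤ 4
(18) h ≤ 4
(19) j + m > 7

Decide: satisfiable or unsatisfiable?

Unsatisfiable

Constraints 2, 3, 7, 16, 17, and 18 confine each of j, m, h to the 2 values {3, 4}.
Constraint 1 requires all 3 of them to be distinct, but only 2 values are available — impossible by the pigeonhole principle.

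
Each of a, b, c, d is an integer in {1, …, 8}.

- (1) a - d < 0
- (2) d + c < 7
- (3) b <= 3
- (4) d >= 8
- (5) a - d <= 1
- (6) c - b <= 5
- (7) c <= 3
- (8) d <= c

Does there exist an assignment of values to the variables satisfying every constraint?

Unsatisfiable

From constraint 4: d ≥ 8. From constraints 7 and 8: d ≤ c and c ≤ 3, so d ≤ 3. But 3 < 8, so no value of d works.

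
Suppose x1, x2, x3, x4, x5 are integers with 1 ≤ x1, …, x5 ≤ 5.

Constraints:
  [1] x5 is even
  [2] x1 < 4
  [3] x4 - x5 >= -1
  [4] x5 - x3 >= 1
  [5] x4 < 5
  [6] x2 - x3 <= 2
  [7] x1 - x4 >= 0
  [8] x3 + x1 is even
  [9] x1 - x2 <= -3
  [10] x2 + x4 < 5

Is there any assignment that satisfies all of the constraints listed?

Constraints 3, 4, 6, 7, and 9 give x2 − x1 ≥ 3, x1 − x4 ≥ 0, x4 − x5 ≥ -1, x5 − x3 ≥ 1, x3 − x2 ≥ -2.
Adding all 5 inequalities: the left sides telescope to 0, and the right sides sum to 3 + 0 + (-1) + 1 + (-2) = 1. So 0 ≥ 1, which is false.

Unsatisfiable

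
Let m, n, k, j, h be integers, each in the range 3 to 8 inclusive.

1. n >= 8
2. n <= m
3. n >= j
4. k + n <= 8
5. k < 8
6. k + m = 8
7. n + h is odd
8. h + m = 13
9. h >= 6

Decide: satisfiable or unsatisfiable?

From constraint 9: h ≥ 6. From constraints 1 and 2: m ≥ n ≥ 8. Hence h + m ≥ 14. But constraint 8 requires h + m = 13, and 13 < 14. Contradiction.

Unsatisfiable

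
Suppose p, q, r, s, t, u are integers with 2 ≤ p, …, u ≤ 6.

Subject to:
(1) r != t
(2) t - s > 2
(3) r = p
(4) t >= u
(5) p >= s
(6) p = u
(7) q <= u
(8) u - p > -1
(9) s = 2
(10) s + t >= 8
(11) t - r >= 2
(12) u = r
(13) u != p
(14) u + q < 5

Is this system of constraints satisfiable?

Unsatisfiable

From constraints 3 and 12, u = r = p, so u = p. But constraint 13 says u ≠ p. Contradiction.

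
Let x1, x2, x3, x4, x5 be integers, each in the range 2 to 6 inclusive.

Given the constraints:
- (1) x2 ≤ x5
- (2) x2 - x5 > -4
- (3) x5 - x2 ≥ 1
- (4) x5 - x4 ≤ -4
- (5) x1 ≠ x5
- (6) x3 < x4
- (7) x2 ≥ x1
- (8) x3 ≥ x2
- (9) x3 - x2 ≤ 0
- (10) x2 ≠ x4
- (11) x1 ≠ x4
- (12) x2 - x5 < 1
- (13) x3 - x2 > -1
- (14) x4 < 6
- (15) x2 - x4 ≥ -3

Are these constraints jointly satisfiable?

Constraints 3, 4, and 15 give x5 − x2 ≥ 1, x2 − x4 ≥ -3, x4 − x5 ≥ 4.
Adding all 3 inequalities: the left sides telescope to 0, and the right sides sum to 1 + (-3) + 4 = 2. So 0 ≥ 2, which is false.

Unsatisfiable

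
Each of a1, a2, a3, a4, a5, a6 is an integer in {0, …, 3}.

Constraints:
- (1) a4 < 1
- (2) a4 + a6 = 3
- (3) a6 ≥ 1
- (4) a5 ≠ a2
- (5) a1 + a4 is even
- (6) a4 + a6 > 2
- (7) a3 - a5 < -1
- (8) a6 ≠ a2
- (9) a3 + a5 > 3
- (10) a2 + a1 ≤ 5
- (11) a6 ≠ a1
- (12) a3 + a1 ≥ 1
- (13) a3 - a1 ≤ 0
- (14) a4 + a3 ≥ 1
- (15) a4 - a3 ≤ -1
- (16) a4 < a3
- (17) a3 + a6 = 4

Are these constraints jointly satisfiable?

One satisfying assignment is a1 = 2, a2 = 1, a3 = 1, a4 = 0, a5 = 3, a6 = 3.
For the less obvious constraints — constraint 2: a4 + a6 = 3; constraint 6: a4 + a6 = 3 — and the others hold by inspection.

Satisfiable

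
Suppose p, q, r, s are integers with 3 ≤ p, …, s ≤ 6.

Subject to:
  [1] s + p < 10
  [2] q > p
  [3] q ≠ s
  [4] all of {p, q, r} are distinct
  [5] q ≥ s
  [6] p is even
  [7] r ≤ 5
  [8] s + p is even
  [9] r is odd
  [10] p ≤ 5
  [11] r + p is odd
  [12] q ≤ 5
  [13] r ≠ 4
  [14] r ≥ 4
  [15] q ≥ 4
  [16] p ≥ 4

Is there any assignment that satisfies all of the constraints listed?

Constraints 7, 10, 12, 14, 15, and 16 confine each of p, q, r to the 2 values {4, 5}.
Constraint 4 requires all 3 of them to be distinct, but only 2 values are available — impossible by the pigeonhole principle.

Unsatisfiable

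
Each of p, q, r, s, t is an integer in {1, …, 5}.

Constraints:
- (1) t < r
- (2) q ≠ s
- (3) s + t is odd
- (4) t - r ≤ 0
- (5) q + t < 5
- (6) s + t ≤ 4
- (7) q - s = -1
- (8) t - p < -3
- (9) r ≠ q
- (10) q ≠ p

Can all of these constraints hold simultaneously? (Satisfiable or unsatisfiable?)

One satisfying assignment is p = 5, q = 1, r = 2, s = 2, t = 1.
For the less obvious constraints — constraint 4: t - r = -1; constraint 5: q + t = 2 — and the others hold by inspection.

Satisfiable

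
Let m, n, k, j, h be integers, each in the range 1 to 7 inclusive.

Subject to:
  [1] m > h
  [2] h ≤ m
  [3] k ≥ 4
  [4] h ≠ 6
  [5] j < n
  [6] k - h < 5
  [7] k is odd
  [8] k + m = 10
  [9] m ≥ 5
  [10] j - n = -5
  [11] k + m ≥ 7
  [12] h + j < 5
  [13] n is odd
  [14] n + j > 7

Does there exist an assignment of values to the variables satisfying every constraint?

Take m = 5, n = 7, k = 5, j = 2, h = 1. Then constraint 6: k - h = 4; constraint 8: k + m = 10; constraint 10: j - n = -5, and every other listed constraint is also met.

Satisfiable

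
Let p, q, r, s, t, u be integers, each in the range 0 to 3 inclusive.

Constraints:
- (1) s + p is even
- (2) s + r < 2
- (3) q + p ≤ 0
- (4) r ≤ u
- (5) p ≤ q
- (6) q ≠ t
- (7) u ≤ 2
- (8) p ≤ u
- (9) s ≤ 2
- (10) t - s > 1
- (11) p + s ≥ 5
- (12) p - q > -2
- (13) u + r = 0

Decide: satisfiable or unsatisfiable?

From constraints 7 and 8: p ≤ u ≤ 2. From constraint 9: s ≤ 2. Hence p + s ≤ 4. But constraint 11 requires p + s ≥ 5, and 5 > 4. Contradiction.

Unsatisfiable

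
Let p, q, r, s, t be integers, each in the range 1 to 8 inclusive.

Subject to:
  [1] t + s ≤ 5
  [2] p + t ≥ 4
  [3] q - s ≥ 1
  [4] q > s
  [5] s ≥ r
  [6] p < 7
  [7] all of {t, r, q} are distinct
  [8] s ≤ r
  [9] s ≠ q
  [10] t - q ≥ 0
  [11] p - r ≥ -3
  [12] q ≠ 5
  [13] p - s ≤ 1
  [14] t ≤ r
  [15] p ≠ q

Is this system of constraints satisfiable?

Unsatisfiable

Constraints 4, 5, 10, and 14 give s < q, q ≤ t, t ≤ r, r ≤ s. Chaining: s < q ≤ t ≤ r ≤ s, which forces s < s — impossible.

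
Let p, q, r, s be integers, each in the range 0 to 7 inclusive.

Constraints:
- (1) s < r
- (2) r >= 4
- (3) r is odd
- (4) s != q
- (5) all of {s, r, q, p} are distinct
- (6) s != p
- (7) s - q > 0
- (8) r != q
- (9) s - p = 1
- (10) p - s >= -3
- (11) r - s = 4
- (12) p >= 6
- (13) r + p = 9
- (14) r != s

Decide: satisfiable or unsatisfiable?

From constraint 2: r ≥ 4. From constraint 12: p ≥ 6. Hence r + p ≥ 10. But constraint 13 requires r + p = 9, and 9 < 10. Contradiction.

Unsatisfiable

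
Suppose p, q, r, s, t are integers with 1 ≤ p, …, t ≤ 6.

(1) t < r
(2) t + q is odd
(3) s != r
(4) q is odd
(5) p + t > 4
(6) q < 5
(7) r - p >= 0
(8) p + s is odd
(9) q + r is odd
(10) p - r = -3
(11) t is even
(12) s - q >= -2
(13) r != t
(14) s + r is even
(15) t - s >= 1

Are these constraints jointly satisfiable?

Satisfiable

Take p = 3, q = 1, r = 6, s = 2, t = 4. Then constraint 5: p + t = 7; constraint 7: r - p = 3, and every other listed constraint is also met.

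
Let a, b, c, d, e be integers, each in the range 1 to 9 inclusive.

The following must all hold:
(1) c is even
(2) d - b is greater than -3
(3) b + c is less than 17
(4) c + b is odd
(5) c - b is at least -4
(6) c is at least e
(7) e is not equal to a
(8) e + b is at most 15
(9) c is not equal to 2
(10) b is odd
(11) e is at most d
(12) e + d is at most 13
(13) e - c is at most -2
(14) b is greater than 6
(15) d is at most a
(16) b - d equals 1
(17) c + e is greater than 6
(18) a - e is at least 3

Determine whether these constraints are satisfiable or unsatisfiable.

Satisfiable

Try a = 9, b = 9, c = 6, d = 8, e = 3.
Check constraint 2: d - b = -1; constraint 3: b + c = 15; constraint 5: c - b = -3. The remaining constraints are straightforward to verify.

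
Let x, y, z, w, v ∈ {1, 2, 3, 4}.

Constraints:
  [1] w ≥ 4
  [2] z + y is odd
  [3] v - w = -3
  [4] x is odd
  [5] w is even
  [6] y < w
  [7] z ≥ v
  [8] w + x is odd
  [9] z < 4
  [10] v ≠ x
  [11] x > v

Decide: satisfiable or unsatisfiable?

Satisfiable

Try x = 3, y = 3, z = 2, w = 4, v = 1.
Check constraint 2: z + y = 5 is odd; constraint 3: v - w = -3. The remaining constraints are straightforward to verify.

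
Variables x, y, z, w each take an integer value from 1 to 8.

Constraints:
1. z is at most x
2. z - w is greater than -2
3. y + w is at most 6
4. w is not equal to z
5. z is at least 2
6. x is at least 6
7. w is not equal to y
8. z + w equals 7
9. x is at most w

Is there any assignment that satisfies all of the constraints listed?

Unsatisfiable

From constraint 5: z ≥ 2. From constraints 6 and 9: w ≥ x ≥ 6. Hence z + w ≥ 8. But constraint 8 requires z + w = 7, and 7 < 8. Contradiction.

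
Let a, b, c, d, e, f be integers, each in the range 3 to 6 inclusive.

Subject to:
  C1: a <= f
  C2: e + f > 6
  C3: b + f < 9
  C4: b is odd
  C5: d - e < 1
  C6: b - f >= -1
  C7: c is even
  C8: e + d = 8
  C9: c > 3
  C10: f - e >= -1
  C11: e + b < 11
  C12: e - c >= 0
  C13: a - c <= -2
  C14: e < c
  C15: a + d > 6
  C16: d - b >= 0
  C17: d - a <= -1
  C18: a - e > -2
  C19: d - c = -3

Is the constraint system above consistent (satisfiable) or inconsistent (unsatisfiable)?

Constraints 6, 10, 12, 13, 16, and 17 give e − c ≥ 0, c − a ≥ 2, a − d ≥ 1, d − b ≥ 0, b − f ≥ -1, f − e ≥ -1.
Adding all 6 inequalities: the left sides telescope to 0, and the right sides sum to 0 + 2 + 1 + 0 + (-1) + (-1) = 1. So 0 ≥ 1, which is false.

Unsatisfiable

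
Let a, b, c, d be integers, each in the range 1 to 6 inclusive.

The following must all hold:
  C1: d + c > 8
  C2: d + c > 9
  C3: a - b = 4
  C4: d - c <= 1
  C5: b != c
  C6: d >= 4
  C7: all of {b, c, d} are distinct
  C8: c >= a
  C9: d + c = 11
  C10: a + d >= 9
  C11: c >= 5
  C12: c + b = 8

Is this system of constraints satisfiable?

Satisfiable

One satisfying assignment is a = 6, b = 2, c = 6, d = 5.
For the less obvious constraints — constraint 1: d + c = 11; constraint 2: d + c = 11 — and the others hold by inspection.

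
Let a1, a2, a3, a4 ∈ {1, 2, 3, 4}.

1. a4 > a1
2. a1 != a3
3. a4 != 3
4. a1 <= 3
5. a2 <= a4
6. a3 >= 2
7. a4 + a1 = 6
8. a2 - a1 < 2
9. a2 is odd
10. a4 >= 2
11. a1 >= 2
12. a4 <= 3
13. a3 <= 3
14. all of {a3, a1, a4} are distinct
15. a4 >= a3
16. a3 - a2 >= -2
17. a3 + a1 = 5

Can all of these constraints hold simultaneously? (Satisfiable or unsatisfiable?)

Constraints 4, 6, 10, 11, 12, and 13 confine each of a3, a1, a4 to the 2 values {2, 3}.
Constraint 14 requires all 3 of them to be distinct, but only 2 values are available — impossible by the pigeonhole principle.

Unsatisfiable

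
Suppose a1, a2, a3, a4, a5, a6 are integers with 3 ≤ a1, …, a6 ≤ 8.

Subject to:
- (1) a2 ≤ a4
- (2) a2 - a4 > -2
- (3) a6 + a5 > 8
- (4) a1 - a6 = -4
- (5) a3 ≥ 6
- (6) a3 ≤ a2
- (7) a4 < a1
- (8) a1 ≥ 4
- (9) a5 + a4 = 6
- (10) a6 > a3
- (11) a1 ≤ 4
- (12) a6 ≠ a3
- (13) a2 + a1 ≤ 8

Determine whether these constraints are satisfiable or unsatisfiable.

Unsatisfiable

From constraints 5 and 6: a2 ≥ a3 ≥ 6. From constraint 8: a1 ≥ 4. Hence a2 + a1 ≥ 10. But constraint 13 requires a2 + a1 ≤ 8, and 8 < 10. Contradiction.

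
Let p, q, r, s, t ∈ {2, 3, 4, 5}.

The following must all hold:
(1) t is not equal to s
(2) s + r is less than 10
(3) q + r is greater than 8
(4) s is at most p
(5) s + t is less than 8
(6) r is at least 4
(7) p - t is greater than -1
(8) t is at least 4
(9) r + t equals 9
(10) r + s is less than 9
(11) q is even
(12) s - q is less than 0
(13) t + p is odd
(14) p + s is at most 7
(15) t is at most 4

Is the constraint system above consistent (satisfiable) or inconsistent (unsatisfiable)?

Satisfiable

Take p = 5, q = 4, r = 5, s = 2, t = 4. Then constraint 2: s + r = 7; constraint 3: q + r = 9; constraint 5: s + t = 6, and every other listed constraint is also met.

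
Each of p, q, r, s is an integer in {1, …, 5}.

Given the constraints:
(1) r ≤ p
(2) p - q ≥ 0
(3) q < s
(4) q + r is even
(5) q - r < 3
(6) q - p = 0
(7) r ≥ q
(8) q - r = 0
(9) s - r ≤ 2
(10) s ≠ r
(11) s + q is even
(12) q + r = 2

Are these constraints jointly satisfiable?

Satisfiable

Setting (p, q, r, s) = (1, 1, 1, 3) satisfies everything: constraint 2: p - q = 0; constraint 5: q - r = 0; constraint 6: q - p = 0, and the others follow.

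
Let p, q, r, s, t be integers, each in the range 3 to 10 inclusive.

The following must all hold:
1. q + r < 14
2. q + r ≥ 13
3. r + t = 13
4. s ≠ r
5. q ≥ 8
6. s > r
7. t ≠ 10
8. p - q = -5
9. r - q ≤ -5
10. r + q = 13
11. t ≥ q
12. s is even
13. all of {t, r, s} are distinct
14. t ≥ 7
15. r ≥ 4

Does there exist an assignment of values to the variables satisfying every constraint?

The assignment p = 4, q = 9, r = 4, s = 6, t = 9 works:
  constraint 1 holds since q + r = 13.
  constraint 2 holds since q + r = 13.
The rest check out directly.

Satisfiable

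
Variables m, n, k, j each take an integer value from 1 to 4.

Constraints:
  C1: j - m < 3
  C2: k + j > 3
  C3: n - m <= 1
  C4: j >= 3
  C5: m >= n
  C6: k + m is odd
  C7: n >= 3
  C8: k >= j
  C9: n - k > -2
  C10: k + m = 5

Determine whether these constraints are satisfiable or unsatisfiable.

From constraints 4 and 8: k ≥ j ≥ 3. From constraints 5 and 7: m ≥ n ≥ 3. Hence k + m ≥ 6. But constraint 10 requires k + m = 5, and 5 < 6. Contradiction.

Unsatisfiable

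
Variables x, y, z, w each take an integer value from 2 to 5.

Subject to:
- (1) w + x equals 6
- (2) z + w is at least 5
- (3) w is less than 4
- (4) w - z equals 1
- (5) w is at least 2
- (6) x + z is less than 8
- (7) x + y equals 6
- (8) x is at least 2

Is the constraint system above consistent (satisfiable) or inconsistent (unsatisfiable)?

Satisfiable

Try x = 3, y = 3, z = 2, w = 3.
Check constraint 1: w + x = 6; constraint 2: z + w = 5; constraint 4: w - z = 1. The remaining constraints are straightforward to verify.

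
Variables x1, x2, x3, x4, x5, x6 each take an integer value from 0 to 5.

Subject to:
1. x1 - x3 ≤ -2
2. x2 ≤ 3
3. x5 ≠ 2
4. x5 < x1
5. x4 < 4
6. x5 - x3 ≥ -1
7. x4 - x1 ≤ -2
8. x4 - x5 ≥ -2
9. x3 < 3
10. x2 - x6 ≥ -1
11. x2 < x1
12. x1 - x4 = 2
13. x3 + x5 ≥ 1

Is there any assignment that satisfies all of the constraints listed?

Unsatisfiable

Constraints 1, 6, 7, and 8 give x3 − x1 ≥ 2, x1 − x4 ≥ 2, x4 − x5 ≥ -2, x5 − x3 ≥ -1.
Adding all 4 inequalities: the left sides telescope to 0, and the right sides sum to 2 + 2 + (-2) + (-1) = 1. So 0 ≥ 1, which is false.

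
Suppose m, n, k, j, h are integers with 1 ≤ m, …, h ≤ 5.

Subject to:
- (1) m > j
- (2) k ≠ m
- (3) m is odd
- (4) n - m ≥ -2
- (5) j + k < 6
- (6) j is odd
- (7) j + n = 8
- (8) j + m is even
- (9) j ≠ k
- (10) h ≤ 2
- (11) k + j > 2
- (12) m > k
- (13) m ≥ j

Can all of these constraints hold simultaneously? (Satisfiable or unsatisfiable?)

Satisfiable

The assignment m = 5, n = 5, k = 1, j = 3, h = 2 works:
  constraint 4 holds since n - m = 0.
  constraint 5 holds since j + k = 4.
The rest check out directly.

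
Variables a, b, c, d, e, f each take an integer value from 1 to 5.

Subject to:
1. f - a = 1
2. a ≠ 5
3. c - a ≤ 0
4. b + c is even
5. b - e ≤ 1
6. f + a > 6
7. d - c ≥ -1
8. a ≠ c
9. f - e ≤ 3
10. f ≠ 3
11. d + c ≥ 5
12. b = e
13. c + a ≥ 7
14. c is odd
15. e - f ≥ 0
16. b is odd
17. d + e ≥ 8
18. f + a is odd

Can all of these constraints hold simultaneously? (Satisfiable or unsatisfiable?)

Try a = 4, b = 5, c = 3, d = 5, e = 5, f = 5.
Check constraint 1: f - a = 1; constraint 3: c - a = -1; constraint 5: b - e = 0. The remaining constraints are straightforward to verify.

Satisfiable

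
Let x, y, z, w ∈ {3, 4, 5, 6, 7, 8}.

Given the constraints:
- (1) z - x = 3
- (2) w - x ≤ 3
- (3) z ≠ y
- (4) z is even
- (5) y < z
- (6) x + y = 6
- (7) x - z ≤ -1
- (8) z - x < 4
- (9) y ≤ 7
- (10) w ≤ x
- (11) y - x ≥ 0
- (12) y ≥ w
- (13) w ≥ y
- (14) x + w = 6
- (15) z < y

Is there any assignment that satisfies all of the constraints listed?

Unsatisfiable

Constraints 7, 10, 13, and 15 give w ≤ x, x < z, z < y, y ≤ w. Chaining: w ≤ x < z < y ≤ w, which forces w < w — impossible.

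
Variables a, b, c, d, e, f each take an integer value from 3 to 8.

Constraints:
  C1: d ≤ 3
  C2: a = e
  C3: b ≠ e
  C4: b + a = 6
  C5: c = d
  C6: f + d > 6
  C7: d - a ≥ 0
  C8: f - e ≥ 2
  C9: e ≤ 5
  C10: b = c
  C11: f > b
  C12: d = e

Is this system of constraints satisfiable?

Unsatisfiable

From constraints 5, 10, and 12, b = c = d = e, so b = e. But constraint 3 says b ≠ e. Contradiction.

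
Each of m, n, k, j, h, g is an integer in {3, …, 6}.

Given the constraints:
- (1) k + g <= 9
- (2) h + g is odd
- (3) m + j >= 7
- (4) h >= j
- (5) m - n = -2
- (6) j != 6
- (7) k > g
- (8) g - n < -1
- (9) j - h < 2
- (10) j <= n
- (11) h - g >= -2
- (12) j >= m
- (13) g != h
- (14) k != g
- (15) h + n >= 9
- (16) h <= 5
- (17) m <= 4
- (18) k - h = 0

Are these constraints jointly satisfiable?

Satisfiable

Setting (m, n, k, j, h, g) = (4, 6, 5, 5, 5, 4) satisfies everything: constraint 1: k + g = 9; constraint 3: m + j = 9; constraint 5: m - n = -2, and the others follow.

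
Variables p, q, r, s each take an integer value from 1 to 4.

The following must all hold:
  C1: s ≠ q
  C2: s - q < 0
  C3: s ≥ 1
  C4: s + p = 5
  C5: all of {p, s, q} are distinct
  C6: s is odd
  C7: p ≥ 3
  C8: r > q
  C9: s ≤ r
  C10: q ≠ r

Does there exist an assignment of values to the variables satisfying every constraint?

Satisfiable

Try p = 4, q = 3, r = 4, s = 1.
Check constraint 2: s - q = -2; constraint 4: s + p = 5. The remaining constraints are straightforward to verify.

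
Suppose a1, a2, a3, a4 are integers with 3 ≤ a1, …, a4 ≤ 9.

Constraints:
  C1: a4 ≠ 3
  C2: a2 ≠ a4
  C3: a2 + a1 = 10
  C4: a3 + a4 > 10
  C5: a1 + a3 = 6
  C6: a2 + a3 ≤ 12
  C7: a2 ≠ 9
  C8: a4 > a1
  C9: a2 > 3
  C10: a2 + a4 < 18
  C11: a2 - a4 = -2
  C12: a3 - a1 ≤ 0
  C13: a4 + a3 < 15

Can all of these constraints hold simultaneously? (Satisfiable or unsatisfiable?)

Satisfiable

Take a1 = 3, a2 = 7, a3 = 3, a4 = 9. Then constraint 3: a2 + a1 = 10; constraint 4: a3 + a4 = 12; constraint 5: a1 + a3 = 6, and every other listed constraint is also met.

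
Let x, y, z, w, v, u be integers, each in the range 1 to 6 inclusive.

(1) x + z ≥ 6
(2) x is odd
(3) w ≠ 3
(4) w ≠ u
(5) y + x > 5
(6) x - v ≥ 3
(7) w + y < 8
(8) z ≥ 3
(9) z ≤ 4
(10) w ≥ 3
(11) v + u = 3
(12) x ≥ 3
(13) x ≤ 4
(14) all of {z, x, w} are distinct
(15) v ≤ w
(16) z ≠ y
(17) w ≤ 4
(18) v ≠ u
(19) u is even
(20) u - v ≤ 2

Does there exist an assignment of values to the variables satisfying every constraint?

Constraints 8, 9, 10, 12, 13, and 17 confine each of z, x, w to the 2 values {3, 4}.
Constraint 14 requires all 3 of them to be distinct, but only 2 values are available — impossible by the pigeonhole principle.

Unsatisfiable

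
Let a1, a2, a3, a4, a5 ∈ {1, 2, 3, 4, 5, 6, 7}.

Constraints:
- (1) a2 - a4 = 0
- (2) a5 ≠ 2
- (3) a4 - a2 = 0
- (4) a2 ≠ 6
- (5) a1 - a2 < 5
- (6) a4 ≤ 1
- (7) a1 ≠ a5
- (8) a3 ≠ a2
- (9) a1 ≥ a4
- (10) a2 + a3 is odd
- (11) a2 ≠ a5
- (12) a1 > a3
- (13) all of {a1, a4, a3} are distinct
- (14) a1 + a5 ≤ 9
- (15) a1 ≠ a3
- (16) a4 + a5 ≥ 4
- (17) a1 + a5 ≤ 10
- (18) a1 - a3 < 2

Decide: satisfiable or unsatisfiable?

The assignment a1 = 3, a2 = 1, a3 = 2, a4 = 1, a5 = 4 works:
  constraint 1 holds since a2 - a4 = 0.
  constraint 3 holds since a4 - a2 = 0.
  constraint 5 holds since a1 - a2 = 2.
The rest check out directly.

Satisfiable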